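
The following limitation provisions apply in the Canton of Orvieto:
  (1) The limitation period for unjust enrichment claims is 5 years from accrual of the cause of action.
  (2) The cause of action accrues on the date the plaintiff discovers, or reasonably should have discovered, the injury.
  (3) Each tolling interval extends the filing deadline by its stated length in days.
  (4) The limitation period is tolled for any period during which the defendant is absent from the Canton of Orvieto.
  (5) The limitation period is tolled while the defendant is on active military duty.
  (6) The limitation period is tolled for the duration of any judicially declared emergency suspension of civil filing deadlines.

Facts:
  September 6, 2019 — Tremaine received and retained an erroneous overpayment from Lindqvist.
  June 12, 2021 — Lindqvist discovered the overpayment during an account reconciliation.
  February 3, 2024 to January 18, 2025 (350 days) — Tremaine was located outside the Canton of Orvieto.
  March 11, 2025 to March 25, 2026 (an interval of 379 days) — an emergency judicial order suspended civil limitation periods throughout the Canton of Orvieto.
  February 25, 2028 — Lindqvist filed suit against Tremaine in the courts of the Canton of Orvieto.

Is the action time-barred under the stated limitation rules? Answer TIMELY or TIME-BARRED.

Under the discovery rule, the claim accrued on June 12, 2021, when Lindqvist discovered the injury — not on the September 6, 2019 date of the underlying act.
The untolled deadline — 5 years after June 12, 2021 — is June 12, 2026.
Because the defendant's absence from the jurisdiction ran from February 3, 2024 to January 18, 2025, the deadline is extended by 350 days to May 28, 2027.
The emergency suspension of filing deadlines from March 11, 2025 to March 25, 2026 tolled the period for 379 days, extending the deadline to June 10, 2028.
The February 25, 2028 filing precedes the June 10, 2028 deadline; the claim is timely.

TIMELY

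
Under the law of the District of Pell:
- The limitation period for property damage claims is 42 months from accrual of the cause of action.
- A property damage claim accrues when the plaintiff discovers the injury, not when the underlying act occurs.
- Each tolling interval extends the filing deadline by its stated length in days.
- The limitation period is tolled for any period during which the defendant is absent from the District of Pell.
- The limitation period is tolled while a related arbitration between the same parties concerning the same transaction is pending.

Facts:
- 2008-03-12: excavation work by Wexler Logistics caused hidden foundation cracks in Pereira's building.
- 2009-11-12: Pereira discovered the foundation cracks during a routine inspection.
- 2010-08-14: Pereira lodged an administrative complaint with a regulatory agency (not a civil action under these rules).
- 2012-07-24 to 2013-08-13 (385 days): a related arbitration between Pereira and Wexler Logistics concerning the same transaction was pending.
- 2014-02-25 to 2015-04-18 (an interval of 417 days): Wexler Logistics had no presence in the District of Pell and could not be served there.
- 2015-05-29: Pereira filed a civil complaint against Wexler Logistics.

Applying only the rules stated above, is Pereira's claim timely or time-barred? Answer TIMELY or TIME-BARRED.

TIMELY

Accrual is tied to discovery, so the period began on 2009-11-12 rather than on 2008-03-12 when the act occurred.
Adding the 42 months base period to 2009-11-12 gives a deadline of 2013-05-12, before any tolling.
The pending related arbitration from 2012-07-24 to 2013-08-13 tolled the period for 385 days, extending the deadline to 2014-06-01.
Because the defendant's absence from the jurisdiction ran from 2014-02-25 to 2015-04-18, the deadline is extended by 417 days to 2015-07-23.
Nothing else in the chronology tolls or restarts the period.
The 2015-05-29 filing precedes the 2015-07-23 deadline; the claim is timely.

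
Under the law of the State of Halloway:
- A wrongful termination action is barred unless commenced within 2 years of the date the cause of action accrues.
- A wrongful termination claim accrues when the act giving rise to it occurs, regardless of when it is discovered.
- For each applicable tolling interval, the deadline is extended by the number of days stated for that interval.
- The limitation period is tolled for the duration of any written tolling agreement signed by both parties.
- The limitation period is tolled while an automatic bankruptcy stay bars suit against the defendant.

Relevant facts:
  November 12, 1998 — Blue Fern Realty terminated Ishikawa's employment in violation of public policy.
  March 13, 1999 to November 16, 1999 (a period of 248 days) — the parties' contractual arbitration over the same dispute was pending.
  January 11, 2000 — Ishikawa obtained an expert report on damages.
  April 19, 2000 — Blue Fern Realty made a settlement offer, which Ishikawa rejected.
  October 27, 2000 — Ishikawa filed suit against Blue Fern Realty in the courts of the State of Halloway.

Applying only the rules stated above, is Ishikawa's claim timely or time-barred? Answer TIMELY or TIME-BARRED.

TIMELY

The cause of action accrued on November 12, 1998, the date of the act.
Adding the 2 years base period to November 12, 1998 gives a deadline of November 12, 2000, before any tolling.
No stated provision tolls the period for a pending arbitration, so the interval from March 13, 1999 to November 16, 1999 has no effect on the deadline.
The other events in the timeline have no effect on the limitation period under the stated rules.
Filing on October 27, 2000 beat the November 12, 2000 deadline — the action is timely.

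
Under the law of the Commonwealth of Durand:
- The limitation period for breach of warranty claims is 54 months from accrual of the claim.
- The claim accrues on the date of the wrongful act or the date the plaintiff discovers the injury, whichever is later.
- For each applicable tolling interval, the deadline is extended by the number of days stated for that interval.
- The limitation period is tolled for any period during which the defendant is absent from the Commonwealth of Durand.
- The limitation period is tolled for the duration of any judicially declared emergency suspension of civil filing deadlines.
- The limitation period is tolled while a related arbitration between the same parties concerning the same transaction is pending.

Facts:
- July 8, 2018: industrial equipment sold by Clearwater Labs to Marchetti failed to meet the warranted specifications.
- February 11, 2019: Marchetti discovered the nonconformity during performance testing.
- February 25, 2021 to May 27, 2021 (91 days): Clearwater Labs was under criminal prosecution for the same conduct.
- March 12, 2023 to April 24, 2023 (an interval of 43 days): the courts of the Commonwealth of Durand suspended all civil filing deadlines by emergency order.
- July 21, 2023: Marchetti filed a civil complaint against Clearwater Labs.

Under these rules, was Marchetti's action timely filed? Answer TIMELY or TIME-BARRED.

TIMELY

The claim accrued on February 11, 2019 — the later of the July 8, 2018 act and the February 11, 2019 discovery.
54 months from February 11, 2019 is August 11, 2023.
The period was tolled for 43 days by the emergency suspension of filing deadlines (March 12, 2023 to April 24, 2023), pushing the deadline to September 23, 2023.
The pending criminal prosecution from February 25, 2021 to May 27, 2021 does not toll the period, because no stated rule makes a criminal prosecution a tolling event.
Marchetti filed on July 21, 2023, before the September 23, 2023 deadline, so the action is timely.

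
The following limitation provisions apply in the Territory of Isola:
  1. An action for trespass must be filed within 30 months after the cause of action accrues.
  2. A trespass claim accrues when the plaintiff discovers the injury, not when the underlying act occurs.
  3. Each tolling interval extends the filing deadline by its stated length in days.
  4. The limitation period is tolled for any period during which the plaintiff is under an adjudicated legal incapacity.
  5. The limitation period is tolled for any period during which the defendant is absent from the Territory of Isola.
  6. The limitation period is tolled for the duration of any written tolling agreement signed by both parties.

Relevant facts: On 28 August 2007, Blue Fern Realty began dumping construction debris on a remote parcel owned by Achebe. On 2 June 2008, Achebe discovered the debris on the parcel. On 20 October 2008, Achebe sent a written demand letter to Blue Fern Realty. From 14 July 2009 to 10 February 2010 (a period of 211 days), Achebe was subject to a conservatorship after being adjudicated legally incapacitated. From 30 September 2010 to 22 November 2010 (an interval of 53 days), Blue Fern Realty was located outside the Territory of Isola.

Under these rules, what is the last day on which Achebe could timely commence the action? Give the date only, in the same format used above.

Under the discovery rule, the claim accrued on 2 June 2008, when Achebe discovered the injury — not on the 28 August 2007 date of the underlying act.
The untolled deadline — 30 months after 2 June 2008 — is 2 December 2010.
The period was tolled for 211 days by the plaintiff's legal incapacity (14 July 2009 to 10 February 2010), pushing the deadline to 1 July 2011.
The period was tolled for 53 days by the defendant's absence from the jurisdiction (30 September 2010 to 22 November 2010), pushing the deadline to 23 August 2011.
Nothing else in the chronology tolls or restarts the period.

23 August 2011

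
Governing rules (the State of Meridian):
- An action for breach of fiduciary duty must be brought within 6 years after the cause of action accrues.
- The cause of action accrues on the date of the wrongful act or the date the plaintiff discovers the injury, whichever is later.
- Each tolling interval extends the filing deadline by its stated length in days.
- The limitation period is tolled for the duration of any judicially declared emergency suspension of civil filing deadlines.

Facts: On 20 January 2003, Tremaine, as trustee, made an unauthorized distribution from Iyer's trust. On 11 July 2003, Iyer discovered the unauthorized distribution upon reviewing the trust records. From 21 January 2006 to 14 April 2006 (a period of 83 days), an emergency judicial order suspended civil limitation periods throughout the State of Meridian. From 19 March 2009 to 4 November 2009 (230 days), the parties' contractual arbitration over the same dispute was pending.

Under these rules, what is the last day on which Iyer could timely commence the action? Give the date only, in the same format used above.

The claim accrued on 11 July 2003 — the later of the 20 January 2003 act and the 11 July 2003 discovery.
Adding the 6 years base period to 11 July 2003 gives a deadline of 11 July 2009, before any tolling.
Because the emergency suspension of filing deadlines ran from 21 January 2006 to 14 April 2006, the deadline is extended by 83 days to 2 October 2009.
Although a pending arbitration ran from 19 March 2009 to 4 November 2009, the stated rules do not make that a tolling event, so it is disregarded.

2 October 2009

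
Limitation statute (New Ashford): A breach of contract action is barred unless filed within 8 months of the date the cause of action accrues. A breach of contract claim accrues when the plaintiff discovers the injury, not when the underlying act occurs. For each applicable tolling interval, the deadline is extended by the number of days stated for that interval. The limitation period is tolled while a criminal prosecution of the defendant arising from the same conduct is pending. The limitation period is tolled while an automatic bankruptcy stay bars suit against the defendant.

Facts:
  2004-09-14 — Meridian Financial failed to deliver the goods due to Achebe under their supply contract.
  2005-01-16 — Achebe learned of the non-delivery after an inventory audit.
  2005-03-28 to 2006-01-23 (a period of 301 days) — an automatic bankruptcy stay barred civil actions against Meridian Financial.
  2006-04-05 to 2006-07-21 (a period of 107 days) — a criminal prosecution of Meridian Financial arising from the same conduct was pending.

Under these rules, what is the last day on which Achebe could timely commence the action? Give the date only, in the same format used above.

2006-10-29

Under the discovery rule, the claim accrued on 2005-01-16, when Achebe discovered the injury — not on the 2004-09-14 date of the underlying act.
8 months from 2005-01-16 is 2005-09-16.
The period was tolled for 301 days by the automatic bankruptcy stay (2005-03-28 to 2006-01-23), pushing the deadline to 2006-07-14.
The period was tolled for 107 days by the pending criminal prosecution (2006-04-05 to 2006-07-21), pushing the deadline to 2006-10-29.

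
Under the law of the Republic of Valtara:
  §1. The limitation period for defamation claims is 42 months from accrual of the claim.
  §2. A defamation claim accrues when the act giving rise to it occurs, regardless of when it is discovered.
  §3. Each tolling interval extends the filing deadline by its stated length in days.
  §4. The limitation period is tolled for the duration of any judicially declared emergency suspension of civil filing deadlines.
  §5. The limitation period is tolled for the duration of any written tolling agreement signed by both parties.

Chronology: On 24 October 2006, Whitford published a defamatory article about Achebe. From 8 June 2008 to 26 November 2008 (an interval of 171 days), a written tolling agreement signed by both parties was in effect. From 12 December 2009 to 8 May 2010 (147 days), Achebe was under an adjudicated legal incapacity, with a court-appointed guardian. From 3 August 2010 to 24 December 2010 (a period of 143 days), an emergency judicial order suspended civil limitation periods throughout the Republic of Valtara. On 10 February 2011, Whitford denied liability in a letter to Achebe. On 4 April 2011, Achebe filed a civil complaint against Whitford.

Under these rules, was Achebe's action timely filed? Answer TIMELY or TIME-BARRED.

The claim accrued on 24 October 2006, the date of the act.
Adding the 42 months base period to 24 October 2006 gives a deadline of 24 April 2010, before any tolling.
Because the written tolling agreement ran from 8 June 2008 to 26 November 2008, the deadline is extended by 171 days to 12 October 2010.
The period was tolled for 143 days by the emergency suspension of filing deadlines (3 August 2010 to 24 December 2010), pushing the deadline to 4 March 2011.
The plaintiff's legal incapacity from 12 December 2009 to 8 May 2010 does not toll the period, because no stated rule makes the plaintiff's incapacity a tolling event.
None of the other events listed affects the running of the period under the stated rules.
Filing on 4 April 2011 missed the 4 March 2011 deadline — the action is time-barred.

TIME-BARRED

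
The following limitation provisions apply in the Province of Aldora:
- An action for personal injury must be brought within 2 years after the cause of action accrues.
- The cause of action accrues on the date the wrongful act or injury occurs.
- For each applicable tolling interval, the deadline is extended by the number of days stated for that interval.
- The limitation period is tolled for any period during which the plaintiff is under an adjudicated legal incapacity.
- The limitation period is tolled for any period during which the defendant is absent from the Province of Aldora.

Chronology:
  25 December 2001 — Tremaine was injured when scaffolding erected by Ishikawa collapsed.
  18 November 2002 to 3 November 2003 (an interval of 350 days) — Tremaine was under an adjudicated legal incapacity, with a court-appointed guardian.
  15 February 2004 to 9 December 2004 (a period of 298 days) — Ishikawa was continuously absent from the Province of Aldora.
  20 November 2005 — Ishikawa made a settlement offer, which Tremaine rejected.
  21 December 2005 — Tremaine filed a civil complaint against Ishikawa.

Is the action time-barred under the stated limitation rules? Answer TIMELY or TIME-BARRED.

The claim accrued on 25 December 2001, when the wrongful act occurred.
Adding the 2 years base period to 25 December 2001 gives a deadline of 25 December 2003, before any tolling.
The plaintiff's legal incapacity from 18 November 2002 to 3 November 2003 tolled the period for 350 days, extending the deadline to 9 December 2004.
The defendant's absence from the jurisdiction from 15 February 2004 to 9 December 2004 tolled the period for 298 days, extending the deadline to 3 October 2005.
The other events in the timeline have no effect on the limitation period under the stated rules.
Tremaine filed on 21 December 2005, after the 3 October 2005 deadline, so the action is time-barred.

TIME-BARRED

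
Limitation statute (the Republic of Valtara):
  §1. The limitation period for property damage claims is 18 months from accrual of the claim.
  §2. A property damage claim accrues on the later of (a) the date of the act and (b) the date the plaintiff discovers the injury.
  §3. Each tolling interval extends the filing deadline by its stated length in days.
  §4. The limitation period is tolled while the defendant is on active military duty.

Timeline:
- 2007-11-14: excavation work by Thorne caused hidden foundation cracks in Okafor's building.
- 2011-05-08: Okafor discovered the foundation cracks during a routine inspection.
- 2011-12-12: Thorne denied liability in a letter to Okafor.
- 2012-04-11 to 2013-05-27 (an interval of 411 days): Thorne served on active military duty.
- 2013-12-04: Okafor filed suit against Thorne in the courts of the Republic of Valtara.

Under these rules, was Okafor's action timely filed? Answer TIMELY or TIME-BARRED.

TIMELY

The claim accrued on 2011-05-08 — the later of the 2007-11-14 act and the 2011-05-08 discovery.
18 months from 2011-05-08 is 2012-11-08.
The period was tolled for 411 days by the defendant's active military service (2012-04-11 to 2013-05-27), pushing the deadline to 2013-12-24.
Nothing else in the chronology tolls or restarts the period.
The 2013-12-04 filing precedes the 2013-12-24 deadline; the claim is timely.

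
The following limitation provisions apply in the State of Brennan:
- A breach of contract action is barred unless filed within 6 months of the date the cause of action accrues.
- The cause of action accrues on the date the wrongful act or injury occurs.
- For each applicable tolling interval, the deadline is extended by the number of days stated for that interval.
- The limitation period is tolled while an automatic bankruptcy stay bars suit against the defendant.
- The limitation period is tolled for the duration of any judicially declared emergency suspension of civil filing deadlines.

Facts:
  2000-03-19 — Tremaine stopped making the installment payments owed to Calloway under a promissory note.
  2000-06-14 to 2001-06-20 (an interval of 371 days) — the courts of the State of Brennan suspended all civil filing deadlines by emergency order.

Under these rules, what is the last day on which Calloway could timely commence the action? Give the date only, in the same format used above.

The limitation period began to run on 2000-03-19.
The untolled deadline — 6 months after 2000-03-19 — is 2000-09-19.
The emergency suspension of filing deadlines from 2000-06-14 to 2001-06-20 tolled the period for 371 days, extending the deadline to 2001-09-25.

2001-09-25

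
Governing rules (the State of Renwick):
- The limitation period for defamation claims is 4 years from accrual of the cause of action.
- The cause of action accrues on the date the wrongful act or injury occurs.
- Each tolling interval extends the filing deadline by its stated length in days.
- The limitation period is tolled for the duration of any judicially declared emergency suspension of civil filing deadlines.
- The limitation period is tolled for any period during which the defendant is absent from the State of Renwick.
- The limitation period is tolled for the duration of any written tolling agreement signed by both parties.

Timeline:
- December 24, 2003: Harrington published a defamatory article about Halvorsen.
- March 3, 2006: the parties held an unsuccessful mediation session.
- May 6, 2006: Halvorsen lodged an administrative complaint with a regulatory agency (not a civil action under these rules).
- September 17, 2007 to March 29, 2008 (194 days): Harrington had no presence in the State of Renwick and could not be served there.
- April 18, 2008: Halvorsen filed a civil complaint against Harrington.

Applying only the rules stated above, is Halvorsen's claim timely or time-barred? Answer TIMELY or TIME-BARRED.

TIMELY

The claim accrued on December 24, 2003, when the wrongful act occurred.
4 years from December 24, 2003 is December 24, 2007.
Because the defendant's absence from the jurisdiction ran from September 17, 2007 to March 29, 2008, the deadline is extended by 194 days to July 5, 2008.
None of the other events listed affects the running of the period under the stated rules.
The April 18, 2008 filing precedes the July 5, 2008 deadline; the claim is timely.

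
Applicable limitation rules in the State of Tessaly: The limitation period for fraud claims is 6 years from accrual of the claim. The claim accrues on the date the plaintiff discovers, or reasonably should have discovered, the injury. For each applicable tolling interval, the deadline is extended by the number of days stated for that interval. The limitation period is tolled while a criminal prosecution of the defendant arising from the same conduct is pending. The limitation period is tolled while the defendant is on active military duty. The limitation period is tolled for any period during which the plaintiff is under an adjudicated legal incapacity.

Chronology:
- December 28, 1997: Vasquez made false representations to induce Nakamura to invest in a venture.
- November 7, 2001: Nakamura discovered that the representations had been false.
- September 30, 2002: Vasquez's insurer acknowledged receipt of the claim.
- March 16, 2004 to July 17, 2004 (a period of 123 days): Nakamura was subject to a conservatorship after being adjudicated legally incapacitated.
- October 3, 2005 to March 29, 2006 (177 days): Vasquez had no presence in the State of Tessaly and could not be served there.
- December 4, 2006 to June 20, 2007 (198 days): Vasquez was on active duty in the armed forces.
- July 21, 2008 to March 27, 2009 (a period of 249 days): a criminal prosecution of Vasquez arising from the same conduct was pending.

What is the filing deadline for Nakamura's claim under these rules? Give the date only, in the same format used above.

Accrual is tied to discovery, so the period began on November 7, 2001 rather than on December 28, 1997 when the act occurred.
6 years from November 7, 2001 is November 7, 2007.
The plaintiff's legal incapacity from March 16, 2004 to July 17, 2004 tolled the period for 123 days, extending the deadline to March 9, 2008.
Because the defendant's active military service ran from December 4, 2006 to June 20, 2007, the deadline is extended by 198 days to September 23, 2008.
The pending criminal prosecution from July 21, 2008 to March 27, 2009 tolled the period for 249 days, extending the deadline to May 30, 2009.
The defendant's absence from the jurisdiction from October 3, 2005 to March 29, 2006 does not toll the period, because no stated rule makes the defendant's absence a tolling event.
None of the other events listed affects the running of the period under the stated rules.

May 30, 2009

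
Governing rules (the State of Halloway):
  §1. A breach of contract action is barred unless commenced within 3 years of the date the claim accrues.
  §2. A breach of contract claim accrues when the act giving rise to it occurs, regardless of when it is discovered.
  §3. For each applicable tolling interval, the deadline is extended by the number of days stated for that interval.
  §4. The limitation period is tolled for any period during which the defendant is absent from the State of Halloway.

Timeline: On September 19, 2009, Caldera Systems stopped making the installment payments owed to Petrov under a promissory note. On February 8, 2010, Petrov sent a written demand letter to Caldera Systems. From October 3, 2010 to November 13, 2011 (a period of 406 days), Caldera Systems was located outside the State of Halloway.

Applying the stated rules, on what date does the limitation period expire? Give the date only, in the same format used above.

The claim accrued on September 19, 2009, when the wrongful act occurred.
The untolled deadline — 3 years after September 19, 2009 — is September 19, 2012.
The defendant's absence from the jurisdiction from October 3, 2010 to November 13, 2011 tolled the period for 406 days, extending the deadline to October 30, 2013.
None of the other events listed affects the running of the period under the stated rules.

October 30, 2013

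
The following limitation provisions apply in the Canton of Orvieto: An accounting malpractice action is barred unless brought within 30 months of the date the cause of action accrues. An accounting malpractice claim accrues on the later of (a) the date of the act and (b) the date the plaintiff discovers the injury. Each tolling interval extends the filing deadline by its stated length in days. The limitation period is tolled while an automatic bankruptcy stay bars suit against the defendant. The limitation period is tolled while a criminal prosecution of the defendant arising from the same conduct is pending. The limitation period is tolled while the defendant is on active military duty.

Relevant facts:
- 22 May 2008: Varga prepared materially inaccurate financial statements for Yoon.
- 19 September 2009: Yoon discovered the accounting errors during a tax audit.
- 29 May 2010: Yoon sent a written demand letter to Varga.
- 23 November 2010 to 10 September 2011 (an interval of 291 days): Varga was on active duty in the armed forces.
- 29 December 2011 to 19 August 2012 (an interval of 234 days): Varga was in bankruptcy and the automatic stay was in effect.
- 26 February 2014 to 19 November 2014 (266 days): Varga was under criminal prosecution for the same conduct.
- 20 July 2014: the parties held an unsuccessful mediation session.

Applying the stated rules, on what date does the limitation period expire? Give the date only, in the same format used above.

The claim accrued on 19 September 2009 — the later of the 22 May 2008 act and the 19 September 2009 discovery.
The untolled deadline — 30 months after 19 September 2009 — is 19 March 2012.
Because the defendant's active military service ran from 23 November 2010 to 10 September 2011, the deadline is extended by 291 days to 4 January 2013.
The period was tolled for 234 days by the automatic bankruptcy stay (29 December 2011 to 19 August 2012), pushing the deadline to 26 August 2013.
By the time the pending criminal prosecution began on 26 February 2014, the limitation period had already expired on 26 August 2013; that interval cannot revive it.
The other events in the timeline have no effect on the limitation period under the stated rules.

26 August 2013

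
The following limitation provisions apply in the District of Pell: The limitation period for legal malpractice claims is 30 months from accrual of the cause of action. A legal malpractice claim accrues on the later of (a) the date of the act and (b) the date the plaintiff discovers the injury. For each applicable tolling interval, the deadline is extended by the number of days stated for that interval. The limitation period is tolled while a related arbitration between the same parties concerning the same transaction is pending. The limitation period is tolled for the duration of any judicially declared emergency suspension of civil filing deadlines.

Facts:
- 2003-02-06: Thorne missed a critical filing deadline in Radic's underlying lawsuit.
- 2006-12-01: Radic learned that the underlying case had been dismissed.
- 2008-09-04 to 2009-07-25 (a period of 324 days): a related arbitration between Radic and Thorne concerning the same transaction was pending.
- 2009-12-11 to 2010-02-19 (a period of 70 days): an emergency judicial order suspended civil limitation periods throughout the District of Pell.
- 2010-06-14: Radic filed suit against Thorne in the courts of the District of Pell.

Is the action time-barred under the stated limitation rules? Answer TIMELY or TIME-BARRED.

Taking the later of the act (2003-02-06) and discovery (2006-12-01), the claim accrued on 2006-12-01.
Adding the 30 months base period to 2006-12-01 gives a deadline of 2009-06-01, before any tolling.
The period was tolled for 324 days by the pending related arbitration (2008-09-04 to 2009-07-25), pushing the deadline to 2010-04-21.
The emergency suspension of filing deadlines from 2009-12-11 to 2010-02-19 tolled the period for 70 days, extending the deadline to 2010-06-30.
Filing on 2010-06-14 beat the 2010-06-30 deadline — the action is timely.

TIMELY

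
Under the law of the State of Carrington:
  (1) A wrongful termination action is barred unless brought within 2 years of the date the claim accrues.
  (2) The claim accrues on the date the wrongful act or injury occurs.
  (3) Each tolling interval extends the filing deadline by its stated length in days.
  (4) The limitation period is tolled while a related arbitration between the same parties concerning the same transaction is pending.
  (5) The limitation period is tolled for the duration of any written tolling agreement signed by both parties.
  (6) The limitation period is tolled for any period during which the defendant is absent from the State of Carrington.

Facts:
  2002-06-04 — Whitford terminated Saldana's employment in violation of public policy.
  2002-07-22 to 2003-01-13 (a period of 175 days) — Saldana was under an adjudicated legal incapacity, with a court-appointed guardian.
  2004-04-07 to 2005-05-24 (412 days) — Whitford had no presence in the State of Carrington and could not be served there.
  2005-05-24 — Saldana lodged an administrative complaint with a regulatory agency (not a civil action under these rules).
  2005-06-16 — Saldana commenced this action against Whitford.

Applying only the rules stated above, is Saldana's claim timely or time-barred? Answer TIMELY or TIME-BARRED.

TIMELY

The claim accrued on 2002-06-04, the date of the act.
2 years from 2002-06-04 is 2004-06-04.
The period was tolled for 412 days by the defendant's absence from the jurisdiction (2004-04-07 to 2005-05-24), pushing the deadline to 2005-07-21.
No stated provision tolls the period for the plaintiff's incapacity, so the interval from 2002-07-22 to 2003-01-13 has no effect on the deadline.
The other events in the timeline have no effect on the limitation period under the stated rules.
Filing on 2005-06-16 beat the 2005-07-21 deadline — the action is timely.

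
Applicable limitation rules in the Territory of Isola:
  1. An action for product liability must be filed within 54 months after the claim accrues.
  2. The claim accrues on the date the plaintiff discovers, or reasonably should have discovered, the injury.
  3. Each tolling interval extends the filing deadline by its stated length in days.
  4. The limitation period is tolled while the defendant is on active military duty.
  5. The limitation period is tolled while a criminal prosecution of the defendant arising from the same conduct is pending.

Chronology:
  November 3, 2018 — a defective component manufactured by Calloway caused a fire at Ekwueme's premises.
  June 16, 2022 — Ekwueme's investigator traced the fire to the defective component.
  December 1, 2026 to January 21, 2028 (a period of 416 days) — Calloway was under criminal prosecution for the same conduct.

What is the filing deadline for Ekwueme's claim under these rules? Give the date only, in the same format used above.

Accrual is tied to discovery, so the period began on June 16, 2022 rather than on November 3, 2018 when the act occurred.
54 months from June 16, 2022 is December 16, 2026.
The pending criminal prosecution from December 1, 2026 to January 21, 2028 tolled the period for 416 days, extending the deadline to February 5, 2028.

February 5, 2028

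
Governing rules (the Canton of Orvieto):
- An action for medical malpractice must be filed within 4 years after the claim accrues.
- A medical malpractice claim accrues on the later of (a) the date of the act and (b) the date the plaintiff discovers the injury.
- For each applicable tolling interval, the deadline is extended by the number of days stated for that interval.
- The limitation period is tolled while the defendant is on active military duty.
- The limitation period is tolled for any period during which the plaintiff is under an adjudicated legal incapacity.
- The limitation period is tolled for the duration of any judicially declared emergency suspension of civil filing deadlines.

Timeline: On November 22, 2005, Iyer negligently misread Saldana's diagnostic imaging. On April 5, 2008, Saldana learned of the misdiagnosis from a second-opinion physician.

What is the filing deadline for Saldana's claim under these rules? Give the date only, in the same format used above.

April 5, 2012

Taking the later of the act (November 22, 2005) and discovery (April 5, 2008), the claim accrued on April 5, 2008.
The untolled deadline — 4 years after April 5, 2008 — is April 5, 2012.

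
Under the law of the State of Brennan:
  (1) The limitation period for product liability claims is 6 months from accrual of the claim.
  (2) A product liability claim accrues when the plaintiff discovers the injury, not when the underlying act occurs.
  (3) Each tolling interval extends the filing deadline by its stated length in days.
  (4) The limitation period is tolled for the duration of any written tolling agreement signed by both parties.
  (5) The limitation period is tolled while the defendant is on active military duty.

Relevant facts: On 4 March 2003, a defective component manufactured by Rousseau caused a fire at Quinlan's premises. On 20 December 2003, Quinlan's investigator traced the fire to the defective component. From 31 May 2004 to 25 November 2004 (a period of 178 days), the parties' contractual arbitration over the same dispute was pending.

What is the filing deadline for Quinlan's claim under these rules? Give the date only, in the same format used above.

20 June 2004

Accrual is tied to discovery, so the period began on 20 December 2003 rather than on 4 March 2003 when the act occurred.
The untolled deadline — 6 months after 20 December 2003 — is 20 June 2004.
Although a pending arbitration ran from 31 May 2004 to 25 November 2004, the stated rules do not make that a tolling event, so it is disregarded.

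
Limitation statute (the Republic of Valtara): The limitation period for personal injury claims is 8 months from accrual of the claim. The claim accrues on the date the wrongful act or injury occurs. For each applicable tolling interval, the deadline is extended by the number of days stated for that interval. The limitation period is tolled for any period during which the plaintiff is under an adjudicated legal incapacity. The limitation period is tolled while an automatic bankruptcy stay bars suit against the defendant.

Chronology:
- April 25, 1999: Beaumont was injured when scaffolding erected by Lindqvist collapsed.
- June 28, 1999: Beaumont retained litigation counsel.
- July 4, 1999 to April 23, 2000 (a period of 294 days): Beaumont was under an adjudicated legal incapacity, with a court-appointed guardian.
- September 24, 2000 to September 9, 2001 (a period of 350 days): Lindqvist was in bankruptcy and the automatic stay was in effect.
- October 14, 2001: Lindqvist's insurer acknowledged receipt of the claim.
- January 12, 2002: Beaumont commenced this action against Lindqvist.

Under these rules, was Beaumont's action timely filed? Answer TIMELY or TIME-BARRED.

TIME-BARRED

The limitation period began to run on April 25, 1999.
The untolled deadline — 8 months after April 25, 1999 — is December 25, 1999.
The period was tolled for 294 days by the plaintiff's legal incapacity (July 4, 1999 to April 23, 2000), pushing the deadline to October 14, 2000.
The automatic bankruptcy stay from September 24, 2000 to September 9, 2001 tolled the period for 350 days, extending the deadline to September 29, 2001.
None of the other events listed affects the running of the period under the stated rules.
Filing on January 12, 2002 missed the September 29, 2001 deadline — the action is time-barred.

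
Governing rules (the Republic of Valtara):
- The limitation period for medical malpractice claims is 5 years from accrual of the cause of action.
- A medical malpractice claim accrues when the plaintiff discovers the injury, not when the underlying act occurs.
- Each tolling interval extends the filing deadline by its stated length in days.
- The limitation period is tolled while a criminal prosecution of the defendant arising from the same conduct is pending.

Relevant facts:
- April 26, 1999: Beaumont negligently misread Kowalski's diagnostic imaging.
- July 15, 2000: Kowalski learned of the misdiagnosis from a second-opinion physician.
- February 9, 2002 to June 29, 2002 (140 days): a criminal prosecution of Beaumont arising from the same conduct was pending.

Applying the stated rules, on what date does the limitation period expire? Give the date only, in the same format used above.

December 2, 2005

Accrual is tied to discovery, so the period began on July 15, 2000 rather than on April 26, 1999 when the act occurred.
5 years from July 15, 2000 is July 15, 2005.
The pending criminal prosecution from February 9, 2002 to June 29, 2002 tolled the period for 140 days, extending the deadline to December 2, 2005.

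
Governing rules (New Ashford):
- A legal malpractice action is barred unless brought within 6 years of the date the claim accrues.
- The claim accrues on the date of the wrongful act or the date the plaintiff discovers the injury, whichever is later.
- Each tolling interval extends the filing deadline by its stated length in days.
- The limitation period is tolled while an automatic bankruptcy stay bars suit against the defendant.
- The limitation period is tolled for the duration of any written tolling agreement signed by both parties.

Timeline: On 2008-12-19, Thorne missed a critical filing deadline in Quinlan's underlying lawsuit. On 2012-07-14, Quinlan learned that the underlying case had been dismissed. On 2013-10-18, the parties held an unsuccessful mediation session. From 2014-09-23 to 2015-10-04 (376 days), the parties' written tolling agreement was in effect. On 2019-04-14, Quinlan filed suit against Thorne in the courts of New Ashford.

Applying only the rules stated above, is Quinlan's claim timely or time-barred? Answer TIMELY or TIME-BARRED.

TIMELY

Taking the later of the act (2008-12-19) and discovery (2012-07-14), the claim accrued on 2012-07-14.
6 years from 2012-07-14 is 2018-07-14.
Because the written tolling agreement ran from 2014-09-23 to 2015-10-04, the deadline is extended by 376 days to 2019-07-25.
The other events in the timeline have no effect on the limitation period under the stated rules.
Filing on 2019-04-14 beat the 2019-07-25 deadline — the action is timely.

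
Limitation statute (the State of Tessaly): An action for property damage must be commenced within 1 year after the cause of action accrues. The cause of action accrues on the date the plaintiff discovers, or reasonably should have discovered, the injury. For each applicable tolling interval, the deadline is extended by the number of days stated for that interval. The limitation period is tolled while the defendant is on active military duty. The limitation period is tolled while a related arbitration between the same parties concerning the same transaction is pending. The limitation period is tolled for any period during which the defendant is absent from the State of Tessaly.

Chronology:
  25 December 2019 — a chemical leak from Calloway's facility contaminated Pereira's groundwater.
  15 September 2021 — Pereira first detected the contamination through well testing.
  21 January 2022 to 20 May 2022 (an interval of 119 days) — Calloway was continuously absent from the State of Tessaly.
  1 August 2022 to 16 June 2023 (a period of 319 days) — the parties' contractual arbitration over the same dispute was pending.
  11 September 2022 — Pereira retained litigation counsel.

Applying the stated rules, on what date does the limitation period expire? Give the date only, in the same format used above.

Under the discovery rule, the claim accrued on 15 September 2021, when Pereira discovered the injury — not on the 25 December 2019 date of the underlying act.
The untolled deadline — 1 year after 15 September 2021 — is 15 September 2022.
Because the defendant's absence from the jurisdiction ran from 21 January 2022 to 20 May 2022, the deadline is extended by 119 days to 12 January 2023.
The pending related arbitration from 1 August 2022 to 16 June 2023 tolled the period for 319 days, extending the deadline to 27 November 2023.
None of the other events listed affects the running of the period under the stated rules.

27 November 2023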